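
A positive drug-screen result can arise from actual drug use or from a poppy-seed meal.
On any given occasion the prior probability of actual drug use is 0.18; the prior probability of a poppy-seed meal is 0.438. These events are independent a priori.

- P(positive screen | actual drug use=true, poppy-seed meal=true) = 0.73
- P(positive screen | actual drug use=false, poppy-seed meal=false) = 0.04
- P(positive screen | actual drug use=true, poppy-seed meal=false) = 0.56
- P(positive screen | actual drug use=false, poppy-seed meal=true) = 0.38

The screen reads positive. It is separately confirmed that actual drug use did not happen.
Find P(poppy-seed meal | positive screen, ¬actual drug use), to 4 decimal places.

Weight on poppy-seed meal=true, given the evidence: 0.38·0.438 = 0.166440
The normalizing constant is 0.04·0.562 + 0.38·0.438 = 0.188920
Posterior = 0.166440 / 0.188920 ≈ 0.8810

P(poppy-seed meal | positive screen, ¬actual drug use) ≈ 0.8810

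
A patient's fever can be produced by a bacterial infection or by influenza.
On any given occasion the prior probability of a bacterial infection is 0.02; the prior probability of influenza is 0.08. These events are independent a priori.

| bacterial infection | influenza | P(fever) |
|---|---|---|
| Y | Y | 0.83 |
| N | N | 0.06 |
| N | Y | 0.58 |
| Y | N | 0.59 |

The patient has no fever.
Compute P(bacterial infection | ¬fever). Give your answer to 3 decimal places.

Numerator (weight on configurations with bacterial infection): 0.007544 + 0.000272 = 0.007816
Denominator P(¬fever): 0.94×0.98×0.92 + 0.42×0.98×0.08 + 0.41×0.02×0.92 + 0.17×0.02×0.08 = 0.888248
Posterior = 0.007816 / 0.888248 ≈ 0.009

P(bacterial infection | ¬fever) ≈ 0.009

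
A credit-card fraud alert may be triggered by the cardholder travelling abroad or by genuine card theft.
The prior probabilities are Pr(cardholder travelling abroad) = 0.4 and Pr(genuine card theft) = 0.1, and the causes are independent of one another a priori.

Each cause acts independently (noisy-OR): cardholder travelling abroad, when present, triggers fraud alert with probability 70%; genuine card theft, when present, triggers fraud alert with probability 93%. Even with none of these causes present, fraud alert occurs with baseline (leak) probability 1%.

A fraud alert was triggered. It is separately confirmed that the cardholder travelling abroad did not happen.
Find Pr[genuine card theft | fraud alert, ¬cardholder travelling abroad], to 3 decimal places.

Pr[genuine card theft | fraud alert, ¬cardholder travelling abroad] ≈ 0.912

Under noisy-OR, P(fraud alert | causes) = 1 − (1−0.01)·∏(1−qᵢ) over the active causes.
Sum P(fraud alert|·) weighted by the priors over both values of genuine card theft:
  P(fraud alert | ¬cardholder travelling abroad) = 0.01·0.9 + 0.9307·0.1
        = 0.009000 + 0.093070 = 0.102070
The terms with genuine card theft present sum to 0.093070, so
  P(genuine card theft | fraud alert, ¬cardholder travelling abroad) = 0.093070 / 0.102070 ≈ 0.912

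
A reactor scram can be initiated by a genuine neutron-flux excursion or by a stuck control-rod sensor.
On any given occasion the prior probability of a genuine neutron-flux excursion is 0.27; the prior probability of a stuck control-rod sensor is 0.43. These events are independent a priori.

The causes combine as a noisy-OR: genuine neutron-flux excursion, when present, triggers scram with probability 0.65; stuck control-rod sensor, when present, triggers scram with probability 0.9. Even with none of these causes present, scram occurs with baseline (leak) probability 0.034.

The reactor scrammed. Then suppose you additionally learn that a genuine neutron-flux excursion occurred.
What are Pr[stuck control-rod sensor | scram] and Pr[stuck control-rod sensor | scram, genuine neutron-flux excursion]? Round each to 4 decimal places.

Under noisy-OR, P(scram | causes) = 1 − (1−0.034)·∏(1−qᵢ) over the active causes.
For the numerator, keep only stuck control-rod sensor=true terms: 0.283577 + 0.112175 = 0.395752
Normalizer over all consistent configurations: 0.034×0.73×0.57 + 0.9034×0.73×0.43 + 0.6619×0.27×0.57 + 0.96619×0.27×0.43 = 0.511765
Posterior = 0.395752 / 0.511765 ≈ 0.7733

Now also conditioning on genuine neutron-flux excursion=true:
P(scram | genuine neutron-flux excursion) = 0.6619*0.57 + 0.96619*0.43 = 0.377283 + 0.415462 = 0.792745
Restricting to configurations with stuck control-rod sensor present: 0.96619*0.43 = 0.415462.
Hence the posterior is 0.415462/0.792745 ≈ 0.5241.
— genuine neutron-flux excursion explains away the evidence for stuck control-rod sensor.

Pr[stuck control-rod sensor | scram] ≈ 0.7733; Pr[stuck control-rod sensor | scram, genuine neutron-flux excursion] ≈ 0.5241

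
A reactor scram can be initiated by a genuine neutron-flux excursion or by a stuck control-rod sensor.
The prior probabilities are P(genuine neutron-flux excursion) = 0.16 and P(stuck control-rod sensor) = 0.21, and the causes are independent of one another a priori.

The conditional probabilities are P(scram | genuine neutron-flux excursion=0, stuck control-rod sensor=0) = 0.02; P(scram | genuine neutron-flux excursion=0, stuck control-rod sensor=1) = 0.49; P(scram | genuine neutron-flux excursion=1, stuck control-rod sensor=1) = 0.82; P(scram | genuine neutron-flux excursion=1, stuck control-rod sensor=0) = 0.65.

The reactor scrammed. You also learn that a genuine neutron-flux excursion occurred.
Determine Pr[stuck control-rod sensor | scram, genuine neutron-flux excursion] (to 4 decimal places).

Sum P(scram|·) weighted by the priors over both values of stuck control-rod sensor:
  P(scram | genuine neutron-flux excursion) = 0.65·0.79 + 0.82·0.21
        = 0.513500 + 0.172200 = 0.685700
Keeping only the stuck control-rod sensor-present terms gives 0.172200, so
  P(stuck control-rod sensor | scram, genuine neutron-flux excursion) = 0.172200 / 0.685700 ≈ 0.2511

Pr[stuck control-rod sensor | scram, genuine neutron-flux excursion] ≈ 0.2511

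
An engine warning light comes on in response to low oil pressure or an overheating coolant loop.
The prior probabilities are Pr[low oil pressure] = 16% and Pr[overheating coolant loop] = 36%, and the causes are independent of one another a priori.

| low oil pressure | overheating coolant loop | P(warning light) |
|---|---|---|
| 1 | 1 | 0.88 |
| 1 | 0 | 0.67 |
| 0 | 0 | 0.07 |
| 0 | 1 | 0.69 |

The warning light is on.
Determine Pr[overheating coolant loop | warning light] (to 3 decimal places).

Numerator (weight on configurations with overheating coolant loop): 0.208656 + 0.050688 = 0.259344
Denominator P(warning light): 0.07·0.84·0.64 + 0.69·0.84·0.36 + 0.67·0.16·0.64 + 0.88·0.16·0.36 = 0.365584
Posterior = 0.259344 / 0.365584 ≈ 0.709

Pr[overheating coolant loop | warning light] ≈ 0.709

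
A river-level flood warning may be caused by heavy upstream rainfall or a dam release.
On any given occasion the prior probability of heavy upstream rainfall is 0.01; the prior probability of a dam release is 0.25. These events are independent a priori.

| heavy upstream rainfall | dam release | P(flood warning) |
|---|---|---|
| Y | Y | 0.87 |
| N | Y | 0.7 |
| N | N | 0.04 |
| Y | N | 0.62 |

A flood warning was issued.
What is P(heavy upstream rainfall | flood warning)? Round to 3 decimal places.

P(heavy upstream rainfall | flood warning) ≈ 0.033

Numerator (weight on configurations with heavy upstream rainfall): 0.004650 + 0.002175 = 0.006825
Normalizer over all consistent configurations: 0.04·0.99·0.75 + 0.7·0.99·0.25 + 0.62·0.01·0.75 + 0.87·0.01·0.25 = 0.209775
Posterior = 0.006825 / 0.209775 ≈ 0.033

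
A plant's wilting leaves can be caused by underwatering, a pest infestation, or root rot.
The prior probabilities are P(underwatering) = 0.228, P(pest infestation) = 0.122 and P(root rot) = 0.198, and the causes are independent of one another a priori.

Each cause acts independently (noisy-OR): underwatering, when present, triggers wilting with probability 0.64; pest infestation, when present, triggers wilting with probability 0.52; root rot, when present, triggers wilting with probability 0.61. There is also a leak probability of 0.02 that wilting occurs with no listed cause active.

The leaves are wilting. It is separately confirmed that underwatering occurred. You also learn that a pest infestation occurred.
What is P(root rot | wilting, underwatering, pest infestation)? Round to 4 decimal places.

P(root rot | wilting, underwatering, pest infestation) ≈ 0.2173

Under noisy-OR, P(wilting | causes) = 1 − (1−0.02)·∏(1−qᵢ) over the active causes.
For the numerator, keep only root rot=true terms: 0.933956×0.198 = 0.184923
The normalizing constant is 0.830656×0.802 + 0.933956×0.198 = 0.851109
Posterior = 0.184923 / 0.851109 ≈ 0.2173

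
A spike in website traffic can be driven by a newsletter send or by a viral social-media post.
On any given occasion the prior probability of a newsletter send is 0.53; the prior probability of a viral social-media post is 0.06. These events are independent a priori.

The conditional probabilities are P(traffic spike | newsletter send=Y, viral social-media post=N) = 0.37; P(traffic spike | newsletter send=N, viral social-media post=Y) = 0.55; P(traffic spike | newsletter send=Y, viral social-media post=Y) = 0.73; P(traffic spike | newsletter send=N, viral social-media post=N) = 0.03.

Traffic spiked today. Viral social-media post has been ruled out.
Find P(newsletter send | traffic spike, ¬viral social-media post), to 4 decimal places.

P(newsletter send | traffic spike, ¬viral social-media post) ≈ 0.9329

Numerator (weight on configurations with newsletter send): 0.37×0.53 = 0.196100
The normalizing constant is 0.03×0.47 + 0.37×0.53 = 0.210200
P(newsletter send | traffic spike, ¬viral social-media post) = 0.196100/0.210200 ≈ 0.9329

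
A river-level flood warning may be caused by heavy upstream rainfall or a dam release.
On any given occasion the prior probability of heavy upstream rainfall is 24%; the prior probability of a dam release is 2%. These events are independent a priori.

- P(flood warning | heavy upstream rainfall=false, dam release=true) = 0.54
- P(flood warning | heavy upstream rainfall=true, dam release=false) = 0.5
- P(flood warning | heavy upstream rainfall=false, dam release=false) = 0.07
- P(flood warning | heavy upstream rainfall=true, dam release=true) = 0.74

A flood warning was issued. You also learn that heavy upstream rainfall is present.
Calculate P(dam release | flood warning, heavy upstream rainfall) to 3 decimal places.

Enumerate both values of dam release and weight by the priors:
  P(flood warning | heavy upstream rainfall) = 0.5·0.98 + 0.74·0.02
        = 0.490000 + 0.014800 = 0.504800
Keeping only the dam release-present terms gives 0.014800, so
  P(dam release | flood warning, heavy upstream rainfall) = 0.014800 / 0.504800 ≈ 0.029

P(dam release | flood warning, heavy upstream rainfall) ≈ 0.029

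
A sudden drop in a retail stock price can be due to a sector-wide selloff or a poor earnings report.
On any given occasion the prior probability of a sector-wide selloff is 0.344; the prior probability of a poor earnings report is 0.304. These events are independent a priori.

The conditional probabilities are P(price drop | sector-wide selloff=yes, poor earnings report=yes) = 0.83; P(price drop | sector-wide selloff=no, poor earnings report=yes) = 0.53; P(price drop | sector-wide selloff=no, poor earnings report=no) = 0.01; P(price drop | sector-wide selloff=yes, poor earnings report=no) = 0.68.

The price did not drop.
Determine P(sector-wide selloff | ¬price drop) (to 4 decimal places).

For the numerator, keep only sector-wide selloff=true terms: 0.076616 + 0.017778 = 0.094394
Normalizer over all consistent configurations: 0.99×0.656×0.696 + 0.47×0.656×0.304 + 0.32×0.344×0.696 + 0.17×0.344×0.304 = 0.640133
Posterior = 0.094394 / 0.640133 ≈ 0.1475

P(sector-wide selloff | ¬price drop) ≈ 0.1475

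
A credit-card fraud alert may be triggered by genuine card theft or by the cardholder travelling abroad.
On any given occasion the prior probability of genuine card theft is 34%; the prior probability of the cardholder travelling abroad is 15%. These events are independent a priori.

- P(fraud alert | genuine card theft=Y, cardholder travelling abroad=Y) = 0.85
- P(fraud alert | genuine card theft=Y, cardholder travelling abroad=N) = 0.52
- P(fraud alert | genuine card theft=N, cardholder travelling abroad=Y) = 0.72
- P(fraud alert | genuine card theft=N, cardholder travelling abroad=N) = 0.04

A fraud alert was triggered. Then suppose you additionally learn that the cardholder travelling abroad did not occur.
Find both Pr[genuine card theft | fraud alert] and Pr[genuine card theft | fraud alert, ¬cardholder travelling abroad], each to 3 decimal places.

Pr[genuine card theft | fraud alert] ≈ 0.674; Pr[genuine card theft | fraud alert, ¬cardholder travelling abroad] ≈ 0.870

Numerator (weight on configurations with genuine card theft): 0.150280 + 0.043350 = 0.193630
The normalizing constant is 0.04·0.66·0.85 + 0.72·0.66·0.15 + 0.52·0.34·0.85 + 0.85·0.34·0.15 = 0.287350
Posterior = 0.193630 / 0.287350 ≈ 0.674

Now also conditioning on cardholder travelling abroad≠true:
P(fraud alert | ¬cardholder travelling abroad) = 0.04·0.66 + 0.52·0.34 = 0.026400 + 0.176800 = 0.203200
The genuine card theft-present share is 0.52·0.34 = 0.176800.
Hence the posterior is 0.176800/0.203200 ≈ 0.870.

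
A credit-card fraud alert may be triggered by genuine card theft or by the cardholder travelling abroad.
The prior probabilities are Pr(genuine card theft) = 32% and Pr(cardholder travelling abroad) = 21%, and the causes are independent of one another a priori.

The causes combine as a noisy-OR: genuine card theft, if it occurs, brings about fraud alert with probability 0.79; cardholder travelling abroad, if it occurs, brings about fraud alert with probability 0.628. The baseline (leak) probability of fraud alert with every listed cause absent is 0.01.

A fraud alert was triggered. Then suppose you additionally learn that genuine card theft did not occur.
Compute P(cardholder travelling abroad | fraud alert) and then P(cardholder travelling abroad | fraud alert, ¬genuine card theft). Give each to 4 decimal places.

Under noisy-OR, P(fraud alert | causes) = 1 − (1−0.01)·∏(1−qᵢ) over the active causes.
Weight on cardholder travelling abroad=true, given the evidence: 0.090210 + 0.062003 = 0.152213
Normalizer over all consistent configurations: 0.01*0.68*0.79 + 0.63172*0.68*0.21 + 0.7921*0.32*0.79 + 0.922661*0.32*0.21 = 0.357828
Posterior = 0.152213 / 0.357828 ≈ 0.4254

Now condition on the additional information:
By total probability over both values of cardholder travelling abroad:
  P(fraud alert | ¬genuine card theft) = 0.01×0.79 + 0.63172×0.21
        = 0.007900 + 0.132661 = 0.140561
The terms with cardholder travelling abroad present sum to 0.132661, so
  P(cardholder travelling abroad | fraud alert, ¬genuine card theft) = 0.132661 / 0.140561 ≈ 0.9438

P(cardholder travelling abroad | fraud alert) ≈ 0.4254; P(cardholder travelling abroad | fraud alert, ¬genuine card theft) ≈ 0.9438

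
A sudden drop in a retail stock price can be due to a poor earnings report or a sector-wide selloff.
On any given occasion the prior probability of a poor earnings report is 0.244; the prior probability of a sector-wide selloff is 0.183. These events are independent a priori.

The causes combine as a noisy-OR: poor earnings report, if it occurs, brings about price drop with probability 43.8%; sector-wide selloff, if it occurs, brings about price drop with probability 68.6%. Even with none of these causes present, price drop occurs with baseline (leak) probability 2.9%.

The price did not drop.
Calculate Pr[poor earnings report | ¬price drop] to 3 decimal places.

Pr[poor earnings report | ¬price drop] ≈ 0.154

Under noisy-OR, P(price drop | causes) = 1 − (1−0.029)·∏(1−qᵢ) over the active causes.
P(¬price drop) = 0.971*0.756*0.817 + 0.304894*0.756*0.183 + 0.545702*0.244*0.817 + 0.17135*0.244*0.183 = 0.599740 + 0.042181 + 0.108785 + 0.007651 = 0.758357
Restricting to configurations with poor earnings report present: 0.108785 + 0.007651 = 0.116436.
So P(poor earnings report | ¬price drop) = 0.116436/0.758357 ≈ 0.154.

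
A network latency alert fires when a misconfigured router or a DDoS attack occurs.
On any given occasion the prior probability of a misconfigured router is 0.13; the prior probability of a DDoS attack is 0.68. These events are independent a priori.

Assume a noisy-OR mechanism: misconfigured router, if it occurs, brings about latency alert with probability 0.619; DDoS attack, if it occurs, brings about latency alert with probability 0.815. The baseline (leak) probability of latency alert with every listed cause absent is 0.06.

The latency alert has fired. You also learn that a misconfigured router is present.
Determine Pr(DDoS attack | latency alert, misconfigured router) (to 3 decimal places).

Pr(DDoS attack | latency alert, misconfigured router) ≈ 0.756

Under noisy-OR, P(latency alert | causes) = 1 − (1−0.06)·∏(1−qᵢ) over the active causes.
By total probability over both values of DDoS attack:
  P(latency alert | misconfigured router) = 0.64186·0.32 + 0.933744·0.68
        = 0.205395 + 0.634946 = 0.840341
Configurations with DDoS attack contribute 0.634946, so
  P(DDoS attack | latency alert, misconfigured router) = 0.634946 / 0.840341 ≈ 0.756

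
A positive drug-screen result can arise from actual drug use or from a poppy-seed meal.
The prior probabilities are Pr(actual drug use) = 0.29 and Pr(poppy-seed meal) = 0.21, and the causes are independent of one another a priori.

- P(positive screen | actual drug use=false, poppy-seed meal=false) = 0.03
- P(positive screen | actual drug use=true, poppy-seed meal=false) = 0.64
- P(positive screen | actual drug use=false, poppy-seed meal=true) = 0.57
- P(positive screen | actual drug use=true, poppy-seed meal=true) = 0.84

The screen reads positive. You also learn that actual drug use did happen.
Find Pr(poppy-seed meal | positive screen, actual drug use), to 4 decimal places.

Pr(poppy-seed meal | positive screen, actual drug use) ≈ 0.2587

Numerator (weight on configurations with poppy-seed meal): 0.84·0.21 = 0.176400
Normalizer over all consistent configurations: 0.64·0.79 + 0.84·0.21 = 0.682000
P(poppy-seed meal | positive screen, actual drug use) = 0.176400/0.682000 ≈ 0.2587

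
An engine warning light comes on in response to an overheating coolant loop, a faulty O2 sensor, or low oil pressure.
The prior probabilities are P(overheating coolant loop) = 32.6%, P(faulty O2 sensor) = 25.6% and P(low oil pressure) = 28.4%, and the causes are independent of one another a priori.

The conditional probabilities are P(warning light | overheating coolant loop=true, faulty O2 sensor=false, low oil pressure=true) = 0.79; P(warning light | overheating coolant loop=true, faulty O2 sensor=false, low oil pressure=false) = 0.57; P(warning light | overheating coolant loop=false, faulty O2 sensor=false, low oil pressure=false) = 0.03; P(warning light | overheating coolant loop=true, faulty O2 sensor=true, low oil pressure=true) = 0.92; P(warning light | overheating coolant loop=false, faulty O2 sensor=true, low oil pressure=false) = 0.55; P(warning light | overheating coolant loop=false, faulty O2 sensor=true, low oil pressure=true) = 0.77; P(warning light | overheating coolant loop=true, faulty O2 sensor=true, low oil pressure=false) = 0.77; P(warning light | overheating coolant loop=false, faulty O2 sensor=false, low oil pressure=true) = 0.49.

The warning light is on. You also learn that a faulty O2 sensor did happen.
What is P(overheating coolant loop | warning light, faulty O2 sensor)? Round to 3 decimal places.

P(warning light | faulty O2 sensor) = 0.55×0.674×0.716 + 0.77×0.674×0.284 + 0.77×0.326×0.716 + 0.92×0.326×0.284 = 0.265421 + 0.147390 + 0.179730 + 0.085177 = 0.677718
The overheating coolant loop-present share is 0.179730 + 0.085177 = 0.264907.
Hence the posterior is 0.264907/0.677718 ≈ 0.391.

P(overheating coolant loop | warning light, faulty O2 sensor) ≈ 0.391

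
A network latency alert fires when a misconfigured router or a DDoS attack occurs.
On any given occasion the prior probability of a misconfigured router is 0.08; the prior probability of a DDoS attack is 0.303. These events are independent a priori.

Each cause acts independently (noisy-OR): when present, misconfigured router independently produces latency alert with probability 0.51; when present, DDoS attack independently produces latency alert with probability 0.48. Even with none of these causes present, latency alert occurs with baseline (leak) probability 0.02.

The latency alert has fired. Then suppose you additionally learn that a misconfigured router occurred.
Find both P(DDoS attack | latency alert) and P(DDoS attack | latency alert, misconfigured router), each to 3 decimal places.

Under noisy-OR, P(latency alert | causes) = 1 − (1−0.02)·∏(1−qᵢ) over the active causes.
For the numerator, keep only DDoS attack=true terms: 0.136704 + 0.018187 = 0.154891
Denominator P(latency alert): 0.02·0.92·0.697 + 0.4904·0.92·0.303 + 0.5198·0.08·0.697 + 0.750296·0.08·0.303 = 0.196700
P(DDoS attack | latency alert) = 0.154891/0.196700 ≈ 0.787

Now also conditioning on misconfigured router=true:
For the numerator, keep only DDoS attack=true terms: 0.750296×0.303 = 0.227340
The normalizing constant is 0.5198×0.697 + 0.750296×0.303 = 0.589641
P(DDoS attack | latency alert, misconfigured router) = 0.227340/0.589641 ≈ 0.386

P(DDoS attack | latency alert) ≈ 0.787; P(DDoS attack | latency alert, misconfigured router) ≈ 0.386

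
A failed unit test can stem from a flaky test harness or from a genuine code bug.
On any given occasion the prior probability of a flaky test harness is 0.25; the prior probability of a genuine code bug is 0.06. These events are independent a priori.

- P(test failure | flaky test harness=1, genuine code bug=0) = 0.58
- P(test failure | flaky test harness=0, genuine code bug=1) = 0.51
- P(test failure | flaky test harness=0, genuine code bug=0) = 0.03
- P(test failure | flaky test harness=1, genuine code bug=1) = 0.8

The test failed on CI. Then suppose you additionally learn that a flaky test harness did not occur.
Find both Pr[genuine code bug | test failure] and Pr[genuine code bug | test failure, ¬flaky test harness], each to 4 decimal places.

Pr[genuine code bug | test failure] ≈ 0.1817; Pr[genuine code bug | test failure, ¬flaky test harness] ≈ 0.5204

P(test failure) = 0.03·0.75·0.94 + 0.51·0.75·0.06 + 0.58·0.25·0.94 + 0.8·0.25·0.06 = 0.021150 + 0.022950 + 0.136300 + 0.012000 = 0.192400
Restricting to configurations with genuine code bug present: 0.022950 + 0.012000 = 0.034950.
Hence the posterior is 0.034950/0.192400 ≈ 0.1817.

Now also conditioning on flaky test harness≠true:
For the numerator, keep only genuine code bug=true terms: 0.51*0.06 = 0.030600
The normalizing constant is 0.03*0.94 + 0.51*0.06 = 0.058800
Posterior = 0.030600 / 0.058800 ≈ 0.5204
With flaky test harness excluded, genuine code bug must carry more of the explanatory weight for the test failure.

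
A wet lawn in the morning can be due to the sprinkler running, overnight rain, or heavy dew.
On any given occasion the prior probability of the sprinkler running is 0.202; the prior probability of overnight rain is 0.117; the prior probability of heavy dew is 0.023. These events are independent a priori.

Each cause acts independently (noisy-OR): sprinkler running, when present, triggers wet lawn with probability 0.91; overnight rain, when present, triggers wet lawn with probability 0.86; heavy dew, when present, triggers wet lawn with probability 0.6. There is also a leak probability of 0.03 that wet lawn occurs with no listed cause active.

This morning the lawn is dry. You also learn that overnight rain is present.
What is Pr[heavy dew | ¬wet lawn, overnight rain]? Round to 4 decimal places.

Under noisy-OR, P(wet lawn | causes) = 1 − (1−0.03)·∏(1−qᵢ) over the active causes.
Enumerate the 4 (sprinkler running, heavy dew) configurations and weight by the priors:
  P(¬wet lawn | overnight rain) = 0.1358·0.798·0.977 + 0.05432·0.798·0.023 + 0.012222·0.202·0.977 + 0.004889·0.202·0.023
        = 0.105876 + 0.000997 + 0.002412 + 0.000023 = 0.109308
Configurations with heavy dew contribute 0.001020, so
  P(heavy dew | ¬wet lawn, overnight rain) = 0.001020 / 0.109308 ≈ 0.0093

Pr[heavy dew | ¬wet lawn, overnight rain] ≈ 0.0093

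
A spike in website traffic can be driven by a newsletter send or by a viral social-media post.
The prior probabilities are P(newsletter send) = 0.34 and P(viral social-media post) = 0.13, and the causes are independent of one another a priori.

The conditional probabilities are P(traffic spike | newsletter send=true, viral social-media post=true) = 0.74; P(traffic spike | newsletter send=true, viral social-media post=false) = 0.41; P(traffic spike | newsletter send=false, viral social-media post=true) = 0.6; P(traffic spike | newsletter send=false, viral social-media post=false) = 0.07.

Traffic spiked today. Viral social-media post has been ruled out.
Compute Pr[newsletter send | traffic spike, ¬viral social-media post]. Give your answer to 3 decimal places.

Pr[newsletter send | traffic spike, ¬viral social-media post] ≈ 0.751

P(traffic spike | ¬viral social-media post) = 0.07*0.66 + 0.41*0.34 = 0.046200 + 0.139400 = 0.185600
Restricting to configurations with newsletter send present: 0.41*0.34 = 0.139400.
So P(newsletter send | traffic spike, ¬viral social-media post) = 0.139400/0.185600 ≈ 0.751.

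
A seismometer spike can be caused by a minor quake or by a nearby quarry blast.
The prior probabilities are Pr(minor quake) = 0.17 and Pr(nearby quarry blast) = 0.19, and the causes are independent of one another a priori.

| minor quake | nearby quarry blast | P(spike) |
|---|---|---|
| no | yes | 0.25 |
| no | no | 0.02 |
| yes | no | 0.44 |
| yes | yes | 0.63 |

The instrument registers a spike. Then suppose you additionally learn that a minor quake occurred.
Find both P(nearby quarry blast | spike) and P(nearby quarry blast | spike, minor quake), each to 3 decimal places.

Sum P(spike|·) weighted by the priors over the 4 (minor quake, nearby quarry blast) configurations:
  P(spike) = 0.02*0.83*0.81 + 0.25*0.83*0.19 + 0.44*0.17*0.81 + 0.63*0.17*0.19
        = 0.013446 + 0.039425 + 0.060588 + 0.020349 = 0.133808
Configurations with nearby quarry blast contribute 0.059774, so
  P(nearby quarry blast | spike) = 0.059774 / 0.133808 ≈ 0.447

Now condition on the additional information:
Enumerate both values of nearby quarry blast and weight by the priors:
  P(spike | minor quake) = 0.44·0.81 + 0.63·0.19
        = 0.356400 + 0.119700 = 0.476100
Keeping only the nearby quarry blast-present terms gives 0.119700, so
  P(nearby quarry blast | spike, minor quake) = 0.119700 / 0.476100 ≈ 0.251
This is intercausal reasoning (explaining away): once minor quake accounts for the spike, nearby quarry blast becomes less likely.

P(nearby quarry blast | spike) ≈ 0.447; P(nearby quarry blast | spike, minor quake) ≈ 0.251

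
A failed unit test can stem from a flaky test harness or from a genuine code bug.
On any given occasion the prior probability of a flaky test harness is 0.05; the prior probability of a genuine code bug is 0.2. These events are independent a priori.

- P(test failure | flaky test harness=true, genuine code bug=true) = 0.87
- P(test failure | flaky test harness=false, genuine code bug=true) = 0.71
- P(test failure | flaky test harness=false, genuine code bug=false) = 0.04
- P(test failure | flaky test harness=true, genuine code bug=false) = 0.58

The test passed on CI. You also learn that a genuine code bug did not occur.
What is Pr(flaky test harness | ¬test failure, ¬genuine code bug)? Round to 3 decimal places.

Pr(flaky test harness | ¬test failure, ¬genuine code bug) ≈ 0.023

P(¬test failure | ¬genuine code bug) = 0.96×0.95 + 0.42×0.05 = 0.912000 + 0.021000 = 0.933000
Of this, 0.021000 comes from 0.42×0.05 (the flaky test harness=true cases).
P(flaky test harness | ¬test failure, ¬genuine code bug) = 0.021000 / 0.933000 ≈ 0.023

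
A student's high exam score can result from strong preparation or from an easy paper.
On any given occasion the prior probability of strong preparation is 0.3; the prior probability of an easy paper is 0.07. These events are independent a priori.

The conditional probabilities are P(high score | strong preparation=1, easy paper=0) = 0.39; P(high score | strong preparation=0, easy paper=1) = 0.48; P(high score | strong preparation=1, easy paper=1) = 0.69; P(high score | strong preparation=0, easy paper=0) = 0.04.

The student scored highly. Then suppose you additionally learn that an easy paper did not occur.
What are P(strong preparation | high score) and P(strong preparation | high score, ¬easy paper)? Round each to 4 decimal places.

Weight on strong preparation=true, given the evidence: 0.108810 + 0.014490 = 0.123300
Denominator P(high score): 0.04*0.7*0.93 + 0.48*0.7*0.07 + 0.39*0.3*0.93 + 0.69*0.3*0.07 = 0.172860
P(strong preparation | high score) = 0.123300/0.172860 ≈ 0.7133

With the extra evidence:
P(high score | ¬easy paper) = 0.04×0.7 + 0.39×0.3 = 0.028000 + 0.117000 = 0.145000
Of this, 0.117000 comes from 0.39×0.3 (the strong preparation=true cases).
Hence the posterior is 0.117000/0.145000 ≈ 0.8069.

P(strong preparation | high score) ≈ 0.7133; P(strong preparation | high score, ¬easy paper) ≈ 0.8069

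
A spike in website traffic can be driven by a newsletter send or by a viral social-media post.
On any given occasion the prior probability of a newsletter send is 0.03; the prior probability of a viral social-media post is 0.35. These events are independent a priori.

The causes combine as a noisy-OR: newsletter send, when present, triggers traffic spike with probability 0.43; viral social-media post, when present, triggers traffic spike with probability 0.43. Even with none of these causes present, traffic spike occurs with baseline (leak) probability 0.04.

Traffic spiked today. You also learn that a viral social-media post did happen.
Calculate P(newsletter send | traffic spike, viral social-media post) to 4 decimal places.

Under noisy-OR, P(traffic spike | causes) = 1 − (1−0.04)·∏(1−qᵢ) over the active causes.
For the numerator, keep only newsletter send=true terms: 0.688096×0.03 = 0.020643
The normalizing constant is 0.4528×0.97 + 0.688096×0.03 = 0.459859
P(newsletter send | traffic spike, viral social-media post) = 0.020643/0.459859 ≈ 0.0449

P(newsletter send | traffic spike, viral social-media post) ≈ 0.0449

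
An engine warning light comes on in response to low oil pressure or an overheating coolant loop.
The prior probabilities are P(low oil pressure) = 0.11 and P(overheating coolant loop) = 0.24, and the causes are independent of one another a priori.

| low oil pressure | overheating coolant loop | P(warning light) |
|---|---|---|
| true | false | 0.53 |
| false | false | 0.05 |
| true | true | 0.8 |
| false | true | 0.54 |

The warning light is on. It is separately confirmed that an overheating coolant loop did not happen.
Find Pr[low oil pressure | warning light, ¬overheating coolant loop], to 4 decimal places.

P(warning light | ¬overheating coolant loop) = 0.05*0.89 + 0.53*0.11 = 0.044500 + 0.058300 = 0.102800
Of this, 0.058300 comes from 0.53*0.11 (the low oil pressure=true cases).
Hence the posterior is 0.058300/0.102800 ≈ 0.5671.

Pr[low oil pressure | warning light, ¬overheating coolant loop] ≈ 0.5671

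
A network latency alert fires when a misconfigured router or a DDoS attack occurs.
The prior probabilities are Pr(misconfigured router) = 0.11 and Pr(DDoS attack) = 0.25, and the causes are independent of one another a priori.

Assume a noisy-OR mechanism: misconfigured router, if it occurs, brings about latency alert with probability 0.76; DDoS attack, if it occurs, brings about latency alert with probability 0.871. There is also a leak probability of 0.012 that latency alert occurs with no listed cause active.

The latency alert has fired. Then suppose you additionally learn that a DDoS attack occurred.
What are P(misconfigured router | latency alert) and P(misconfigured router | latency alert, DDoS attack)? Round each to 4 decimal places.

Under noisy-OR, P(latency alert | causes) = 1 − (1−0.012)·∏(1−qᵢ) over the active causes.
P(latency alert) = 0.012*0.89*0.75 + 0.872548*0.89*0.25 + 0.76288*0.11*0.75 + 0.969412*0.11*0.25 = 0.008010 + 0.194142 + 0.062938 + 0.026659 = 0.291749
Restricting to configurations with misconfigured router present: 0.062938 + 0.026659 = 0.089597.
Hence the posterior is 0.089597/0.291749 ≈ 0.3071.

Now also conditioning on DDoS attack=true:
By total probability over both values of misconfigured router:
  P(latency alert | DDoS attack) = 0.872548·0.89 + 0.969412·0.11
        = 0.776568 + 0.106635 = 0.883203
Configurations with misconfigured router contribute 0.106635, so
  P(misconfigured router | latency alert, DDoS attack) = 0.106635 / 0.883203 ≈ 0.1207
— DDoS attack explains away the evidence for misconfigured router.

P(misconfigured router | latency alert) ≈ 0.3071; P(misconfigured router | latency alert, DDoS attack) ≈ 0.1207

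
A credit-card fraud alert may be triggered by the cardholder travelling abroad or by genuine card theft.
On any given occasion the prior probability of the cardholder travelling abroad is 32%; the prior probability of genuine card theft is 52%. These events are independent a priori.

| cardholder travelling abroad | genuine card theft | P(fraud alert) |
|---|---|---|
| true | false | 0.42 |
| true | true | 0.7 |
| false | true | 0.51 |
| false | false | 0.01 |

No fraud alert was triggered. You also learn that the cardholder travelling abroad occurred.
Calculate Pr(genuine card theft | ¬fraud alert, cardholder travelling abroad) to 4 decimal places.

P(¬fraud alert | cardholder travelling abroad) = 0.58·0.48 + 0.3·0.52 = 0.278400 + 0.156000 = 0.434400
Of this, 0.156000 comes from 0.3·0.52 (the genuine card theft=true cases).
P(genuine card theft | ¬fraud alert, cardholder travelling abroad) = 0.156000 / 0.434400 ≈ 0.3591

Pr(genuine card theft | ¬fraud alert, cardholder travelling abroad) ≈ 0.3591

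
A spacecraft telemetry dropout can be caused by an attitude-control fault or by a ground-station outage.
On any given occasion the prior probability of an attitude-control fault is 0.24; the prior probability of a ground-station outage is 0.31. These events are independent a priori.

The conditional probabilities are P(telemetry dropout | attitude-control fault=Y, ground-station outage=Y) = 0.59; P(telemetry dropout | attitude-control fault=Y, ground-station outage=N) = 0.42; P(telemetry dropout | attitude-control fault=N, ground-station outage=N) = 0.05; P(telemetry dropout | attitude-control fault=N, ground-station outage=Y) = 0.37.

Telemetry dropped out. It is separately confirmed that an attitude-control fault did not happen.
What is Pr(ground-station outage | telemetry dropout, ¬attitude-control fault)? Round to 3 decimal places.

P(telemetry dropout | ¬attitude-control fault) = 0.05*0.69 + 0.37*0.31 = 0.034500 + 0.114700 = 0.149200
The ground-station outage-present share is 0.37*0.31 = 0.114700.
Hence the posterior is 0.114700/0.149200 ≈ 0.769.

Pr(ground-station outage | telemetry dropout, ¬attitude-control fault) ≈ 0.769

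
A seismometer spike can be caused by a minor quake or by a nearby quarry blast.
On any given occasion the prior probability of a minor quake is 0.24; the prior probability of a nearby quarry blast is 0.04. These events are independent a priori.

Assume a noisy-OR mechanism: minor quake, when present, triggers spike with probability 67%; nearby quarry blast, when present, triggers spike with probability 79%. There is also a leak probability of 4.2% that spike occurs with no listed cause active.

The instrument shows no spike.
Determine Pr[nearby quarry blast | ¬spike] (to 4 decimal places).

Pr[nearby quarry blast | ¬spike] ≈ 0.0087

Under noisy-OR, P(spike | causes) = 1 − (1−0.042)·∏(1−qᵢ) over the active causes.
For the numerator, keep only nearby quarry blast=true terms: 0.006116 + 0.000637 = 0.006753
Normalizer over all consistent configurations: 0.958*0.76*0.96 + 0.20118*0.76*0.04 + 0.31614*0.24*0.96 + 0.066389*0.24*0.04 = 0.778549
Posterior = 0.006753 / 0.778549 ≈ 0.0087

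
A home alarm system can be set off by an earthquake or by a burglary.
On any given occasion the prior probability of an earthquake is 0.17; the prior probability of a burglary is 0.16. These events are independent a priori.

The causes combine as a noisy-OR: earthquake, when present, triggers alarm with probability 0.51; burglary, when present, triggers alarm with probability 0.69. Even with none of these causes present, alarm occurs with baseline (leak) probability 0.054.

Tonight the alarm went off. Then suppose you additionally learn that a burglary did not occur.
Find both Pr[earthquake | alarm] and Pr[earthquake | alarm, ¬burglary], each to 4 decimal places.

Pr[earthquake | alarm] ≈ 0.4317; Pr[earthquake | alarm, ¬burglary] ≈ 0.6705

Under noisy-OR, P(alarm | causes) = 1 − (1−0.054)·∏(1−qᵢ) over the active causes.
P(alarm) = 0.054·0.83·0.84 + 0.70674·0.83·0.16 + 0.53646·0.17·0.84 + 0.856303·0.17·0.16 = 0.037649 + 0.093855 + 0.076606 + 0.023291 = 0.231401
Of this, 0.099897 comes from 0.076606 + 0.023291 (the earthquake=true cases).
P(earthquake | alarm) = 0.099897 / 0.231401 ≈ 0.4317

With the extra evidence:
P(alarm | ¬burglary) = 0.054×0.83 + 0.53646×0.17 = 0.044820 + 0.091198 = 0.136018
Restricting to configurations with earthquake present: 0.53646×0.17 = 0.091198.
So P(earthquake | alarm, ¬burglary) = 0.091198/0.136018 ≈ 0.6705.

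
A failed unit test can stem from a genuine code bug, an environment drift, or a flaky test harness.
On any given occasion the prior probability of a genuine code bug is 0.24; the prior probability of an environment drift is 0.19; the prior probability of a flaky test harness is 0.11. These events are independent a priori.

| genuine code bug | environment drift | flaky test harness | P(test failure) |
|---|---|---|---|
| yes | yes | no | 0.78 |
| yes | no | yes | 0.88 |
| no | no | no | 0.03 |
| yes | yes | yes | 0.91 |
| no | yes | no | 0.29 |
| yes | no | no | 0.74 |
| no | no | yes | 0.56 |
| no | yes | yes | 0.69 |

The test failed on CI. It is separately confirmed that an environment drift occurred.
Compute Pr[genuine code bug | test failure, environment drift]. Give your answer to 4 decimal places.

P(test failure | environment drift) = 0.29×0.76×0.89 + 0.69×0.76×0.11 + 0.78×0.24×0.89 + 0.91×0.24×0.11 = 0.196156 + 0.057684 + 0.166608 + 0.024024 = 0.444472
Restricting to configurations with genuine code bug present: 0.166608 + 0.024024 = 0.190632.
Hence the posterior is 0.190632/0.444472 ≈ 0.4289.

Pr[genuine code bug | test failure, environment drift] ≈ 0.4289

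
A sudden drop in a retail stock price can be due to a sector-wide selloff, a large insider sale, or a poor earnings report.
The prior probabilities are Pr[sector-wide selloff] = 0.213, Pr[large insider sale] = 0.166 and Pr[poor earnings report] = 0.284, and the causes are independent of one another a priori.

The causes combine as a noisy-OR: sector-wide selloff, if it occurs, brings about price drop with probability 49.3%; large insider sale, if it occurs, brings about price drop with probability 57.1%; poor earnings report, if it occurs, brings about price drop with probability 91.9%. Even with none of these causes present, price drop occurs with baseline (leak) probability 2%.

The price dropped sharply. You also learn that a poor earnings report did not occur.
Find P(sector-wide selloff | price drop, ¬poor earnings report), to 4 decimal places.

P(sector-wide selloff | price drop, ¬poor earnings report) ≈ 0.5688

Under noisy-OR, P(price drop | causes) = 1 − (1−0.02)·∏(1−qᵢ) over the active causes.
P(price drop | ¬poor earnings report) = 0.02*0.787*0.834 + 0.57958*0.787*0.166 + 0.50314*0.213*0.834 + 0.786847*0.213*0.166 = 0.013127 + 0.075717 + 0.089379 + 0.027821 = 0.206044
Of this, 0.117200 comes from 0.089379 + 0.027821 (the sector-wide selloff=true cases).
So P(sector-wide selloff | price drop, ¬poor earnings report) = 0.117200/0.206044 ≈ 0.5688.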